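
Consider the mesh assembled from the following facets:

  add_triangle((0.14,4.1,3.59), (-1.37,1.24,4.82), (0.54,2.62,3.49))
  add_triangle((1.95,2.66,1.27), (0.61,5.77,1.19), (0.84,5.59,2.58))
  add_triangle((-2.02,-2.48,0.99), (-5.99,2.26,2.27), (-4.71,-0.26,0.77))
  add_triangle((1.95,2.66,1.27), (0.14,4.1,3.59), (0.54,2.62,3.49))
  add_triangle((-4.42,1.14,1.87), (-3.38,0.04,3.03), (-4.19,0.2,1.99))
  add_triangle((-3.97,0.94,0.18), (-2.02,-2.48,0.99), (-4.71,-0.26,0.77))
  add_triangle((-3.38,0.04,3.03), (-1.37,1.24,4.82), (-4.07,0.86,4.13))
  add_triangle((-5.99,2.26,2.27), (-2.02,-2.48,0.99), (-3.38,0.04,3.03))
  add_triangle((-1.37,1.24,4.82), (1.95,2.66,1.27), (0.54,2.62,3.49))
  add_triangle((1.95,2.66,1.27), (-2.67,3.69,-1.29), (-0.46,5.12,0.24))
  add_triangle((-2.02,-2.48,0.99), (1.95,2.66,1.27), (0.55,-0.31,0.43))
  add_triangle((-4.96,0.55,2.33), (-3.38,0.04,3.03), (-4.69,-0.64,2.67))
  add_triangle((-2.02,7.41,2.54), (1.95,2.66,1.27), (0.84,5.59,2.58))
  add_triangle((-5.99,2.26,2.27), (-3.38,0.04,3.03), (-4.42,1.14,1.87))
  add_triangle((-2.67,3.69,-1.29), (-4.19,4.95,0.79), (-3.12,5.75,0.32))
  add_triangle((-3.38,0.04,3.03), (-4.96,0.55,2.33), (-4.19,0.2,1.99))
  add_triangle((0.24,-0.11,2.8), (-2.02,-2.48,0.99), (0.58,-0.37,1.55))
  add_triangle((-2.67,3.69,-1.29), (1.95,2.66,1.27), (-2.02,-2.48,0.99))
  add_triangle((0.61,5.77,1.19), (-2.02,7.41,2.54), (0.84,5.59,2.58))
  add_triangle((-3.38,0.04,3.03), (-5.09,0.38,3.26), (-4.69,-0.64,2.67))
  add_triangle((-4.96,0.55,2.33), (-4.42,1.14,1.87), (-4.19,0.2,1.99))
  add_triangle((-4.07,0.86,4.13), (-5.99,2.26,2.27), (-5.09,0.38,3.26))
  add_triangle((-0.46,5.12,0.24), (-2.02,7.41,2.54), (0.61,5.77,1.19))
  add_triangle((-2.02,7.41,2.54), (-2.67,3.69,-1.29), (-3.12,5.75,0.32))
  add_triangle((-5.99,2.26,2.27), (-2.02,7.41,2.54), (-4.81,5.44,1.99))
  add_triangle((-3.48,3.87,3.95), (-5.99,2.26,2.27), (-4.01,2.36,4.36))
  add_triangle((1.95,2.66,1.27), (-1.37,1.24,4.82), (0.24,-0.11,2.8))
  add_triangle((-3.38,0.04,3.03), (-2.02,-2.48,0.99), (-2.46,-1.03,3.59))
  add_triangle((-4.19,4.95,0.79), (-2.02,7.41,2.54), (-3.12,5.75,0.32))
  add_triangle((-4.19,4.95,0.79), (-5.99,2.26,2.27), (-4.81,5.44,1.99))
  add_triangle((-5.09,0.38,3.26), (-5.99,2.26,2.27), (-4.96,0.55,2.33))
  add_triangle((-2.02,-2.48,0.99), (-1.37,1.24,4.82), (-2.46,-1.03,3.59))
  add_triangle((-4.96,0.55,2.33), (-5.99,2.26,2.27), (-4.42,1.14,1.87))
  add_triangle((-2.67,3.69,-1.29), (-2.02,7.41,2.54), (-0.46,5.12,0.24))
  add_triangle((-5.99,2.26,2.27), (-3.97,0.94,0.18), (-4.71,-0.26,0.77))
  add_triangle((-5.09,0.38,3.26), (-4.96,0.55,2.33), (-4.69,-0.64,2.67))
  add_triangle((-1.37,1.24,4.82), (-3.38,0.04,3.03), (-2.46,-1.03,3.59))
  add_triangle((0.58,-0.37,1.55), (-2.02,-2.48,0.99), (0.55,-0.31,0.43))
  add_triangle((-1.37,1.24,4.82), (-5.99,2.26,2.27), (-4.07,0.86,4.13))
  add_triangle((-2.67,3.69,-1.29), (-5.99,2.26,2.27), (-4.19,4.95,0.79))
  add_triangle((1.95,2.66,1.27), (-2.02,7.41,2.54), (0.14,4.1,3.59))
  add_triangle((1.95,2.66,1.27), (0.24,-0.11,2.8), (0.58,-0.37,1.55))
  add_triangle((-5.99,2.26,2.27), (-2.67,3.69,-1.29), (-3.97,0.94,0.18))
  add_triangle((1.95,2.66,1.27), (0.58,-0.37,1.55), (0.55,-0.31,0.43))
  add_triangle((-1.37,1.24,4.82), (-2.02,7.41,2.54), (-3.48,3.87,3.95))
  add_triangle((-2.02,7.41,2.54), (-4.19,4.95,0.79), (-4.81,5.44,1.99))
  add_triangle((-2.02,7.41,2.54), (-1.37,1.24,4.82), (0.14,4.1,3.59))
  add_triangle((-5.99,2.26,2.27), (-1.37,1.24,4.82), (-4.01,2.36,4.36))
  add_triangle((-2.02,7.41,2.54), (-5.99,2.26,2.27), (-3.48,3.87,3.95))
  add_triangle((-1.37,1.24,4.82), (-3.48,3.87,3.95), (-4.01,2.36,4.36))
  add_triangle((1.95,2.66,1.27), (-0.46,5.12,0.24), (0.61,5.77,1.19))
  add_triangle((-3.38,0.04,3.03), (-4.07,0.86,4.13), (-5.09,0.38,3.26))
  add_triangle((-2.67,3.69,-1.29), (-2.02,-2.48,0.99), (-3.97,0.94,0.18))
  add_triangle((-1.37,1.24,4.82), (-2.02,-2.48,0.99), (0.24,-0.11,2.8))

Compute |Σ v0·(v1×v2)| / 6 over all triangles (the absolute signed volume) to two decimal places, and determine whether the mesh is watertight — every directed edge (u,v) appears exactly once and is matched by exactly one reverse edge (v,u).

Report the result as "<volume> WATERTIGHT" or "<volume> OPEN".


Per-triangle v0·(v1×v2)/6:
  t1: +2.3038
  t2: +2.1175
  t3: +3.7416
  t4: +1.8454
  t5: -0.9049
  t6: +0.2717
  t7: +1.3108
  t8: +5.3845
  t9: +0.3256
  t10: +0.4473
  t11: -0.8009
  t12: -1.2539
  t13: -1.1475
  t14: -0.6809
  t15: +2.4847
  t16: +0.3095
  t17: +0.8130
  t18: -5.4539
  t19: +4.0897
  t20: +0.7869
  t21: +0.0335
  t22: +3.0816
  t23: +3.1739
  t24: +1.5056
  t25: +5.3126
  t26: +5.0257
  t27: +3.4831
  t28: +2.4429
  t29: +4.0533
  t30: +3.4499
  t31: +1.0634
  t32: +0.4341
  t33: -0.0200
  t34: +6.0661
  t35: +2.1283
  t36: +0.7621
  t37: +3.0977
  t38: +0.3536
  t39: +4.7688
  t40: +5.6055
  t41: +6.6611
  t42: +0.8310
  t43: +4.8292
  t44: +0.3768
  t45: +9.8189
  t46: +4.1653
  t47: +9.6106
  t48: +1.5865
  t49: +12.9329
  t50: +4.0071
  t51: +0.6148
  t52: +0.6826
  t53: +0.9443
  t54: +3.4353
Σ = +132.3081 → |volume| = 132.31

Directed edges: 162 total, each appears once with its reverse present → watertight.

132.31 WATERTIGHT


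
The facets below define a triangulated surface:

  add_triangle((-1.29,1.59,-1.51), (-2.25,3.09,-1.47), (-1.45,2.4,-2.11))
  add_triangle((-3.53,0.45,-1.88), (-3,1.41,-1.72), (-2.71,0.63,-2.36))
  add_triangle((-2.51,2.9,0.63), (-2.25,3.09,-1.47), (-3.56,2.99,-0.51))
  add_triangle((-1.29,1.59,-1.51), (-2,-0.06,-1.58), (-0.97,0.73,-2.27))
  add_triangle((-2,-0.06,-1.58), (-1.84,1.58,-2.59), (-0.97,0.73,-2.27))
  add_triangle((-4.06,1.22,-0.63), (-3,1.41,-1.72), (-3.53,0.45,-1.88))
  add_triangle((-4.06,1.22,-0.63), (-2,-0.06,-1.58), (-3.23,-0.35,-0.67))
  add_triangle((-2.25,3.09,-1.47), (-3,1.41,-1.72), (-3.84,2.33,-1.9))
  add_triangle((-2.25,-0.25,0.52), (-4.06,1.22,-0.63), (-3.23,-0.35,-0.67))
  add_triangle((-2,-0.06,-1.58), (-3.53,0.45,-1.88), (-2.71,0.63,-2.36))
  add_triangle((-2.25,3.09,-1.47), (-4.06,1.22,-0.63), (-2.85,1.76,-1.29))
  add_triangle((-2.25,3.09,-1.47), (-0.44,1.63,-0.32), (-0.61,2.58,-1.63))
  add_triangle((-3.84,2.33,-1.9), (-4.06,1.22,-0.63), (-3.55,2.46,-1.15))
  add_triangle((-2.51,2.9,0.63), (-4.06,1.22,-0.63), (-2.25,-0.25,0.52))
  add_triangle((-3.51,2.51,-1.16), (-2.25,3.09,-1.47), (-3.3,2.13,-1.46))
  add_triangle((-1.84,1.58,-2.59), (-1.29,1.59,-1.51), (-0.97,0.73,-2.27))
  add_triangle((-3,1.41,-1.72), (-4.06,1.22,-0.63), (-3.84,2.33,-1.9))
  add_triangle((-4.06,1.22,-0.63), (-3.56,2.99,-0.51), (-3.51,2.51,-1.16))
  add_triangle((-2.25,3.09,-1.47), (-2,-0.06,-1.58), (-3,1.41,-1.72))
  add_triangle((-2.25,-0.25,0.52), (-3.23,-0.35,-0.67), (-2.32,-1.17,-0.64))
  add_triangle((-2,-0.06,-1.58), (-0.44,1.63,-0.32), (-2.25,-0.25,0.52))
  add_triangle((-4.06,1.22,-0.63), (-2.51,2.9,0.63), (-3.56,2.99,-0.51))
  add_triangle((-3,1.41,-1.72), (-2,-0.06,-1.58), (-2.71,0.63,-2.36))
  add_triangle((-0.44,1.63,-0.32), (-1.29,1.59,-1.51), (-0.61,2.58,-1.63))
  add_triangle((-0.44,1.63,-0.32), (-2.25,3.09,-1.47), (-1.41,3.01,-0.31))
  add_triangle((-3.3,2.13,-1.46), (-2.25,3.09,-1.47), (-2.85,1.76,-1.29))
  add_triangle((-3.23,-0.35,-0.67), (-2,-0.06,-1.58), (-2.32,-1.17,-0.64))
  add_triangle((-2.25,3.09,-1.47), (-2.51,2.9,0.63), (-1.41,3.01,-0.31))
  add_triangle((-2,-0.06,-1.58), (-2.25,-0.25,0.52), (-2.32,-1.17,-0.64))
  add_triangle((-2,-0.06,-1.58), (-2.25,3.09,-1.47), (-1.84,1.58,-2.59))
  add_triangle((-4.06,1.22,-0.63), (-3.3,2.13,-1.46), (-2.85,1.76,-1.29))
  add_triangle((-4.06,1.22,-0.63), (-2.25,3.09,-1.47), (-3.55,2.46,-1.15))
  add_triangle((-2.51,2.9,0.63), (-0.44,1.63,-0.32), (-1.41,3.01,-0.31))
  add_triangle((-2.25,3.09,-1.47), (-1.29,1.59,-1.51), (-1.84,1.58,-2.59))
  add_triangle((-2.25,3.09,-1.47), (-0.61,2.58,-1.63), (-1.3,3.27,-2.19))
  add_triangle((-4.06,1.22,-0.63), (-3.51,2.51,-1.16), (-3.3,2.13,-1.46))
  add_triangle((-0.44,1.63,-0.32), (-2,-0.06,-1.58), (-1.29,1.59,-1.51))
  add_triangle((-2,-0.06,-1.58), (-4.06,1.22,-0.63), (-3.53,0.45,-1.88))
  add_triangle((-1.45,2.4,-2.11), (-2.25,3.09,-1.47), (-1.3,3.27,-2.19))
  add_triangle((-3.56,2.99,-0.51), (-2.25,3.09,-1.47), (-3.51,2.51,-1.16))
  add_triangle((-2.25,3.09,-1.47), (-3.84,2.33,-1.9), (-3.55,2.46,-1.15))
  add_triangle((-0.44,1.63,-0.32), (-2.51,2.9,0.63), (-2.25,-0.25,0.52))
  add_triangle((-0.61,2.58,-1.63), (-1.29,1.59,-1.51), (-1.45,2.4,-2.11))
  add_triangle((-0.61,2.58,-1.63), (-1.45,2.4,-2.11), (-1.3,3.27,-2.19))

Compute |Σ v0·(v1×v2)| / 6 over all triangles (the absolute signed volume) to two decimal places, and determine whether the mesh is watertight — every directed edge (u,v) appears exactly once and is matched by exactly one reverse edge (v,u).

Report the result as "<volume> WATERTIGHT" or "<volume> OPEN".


14.75 WATERTIGHT

Per-triangle v0·(v1×v2)/6:
  t1: +0.1814
  t2: +0.5337
  t3: +1.2440
  t4: -0.6921
  t5: +0.5321
  t6: +0.9769
  t7: +1.0591
  t8: +0.3538
  t9: +0.8824
  t10: +0.2561
  t11: -0.6994
  t12: +0.4524
  t13: +0.7527
  t14: +1.9008
  t15: +0.4177
  t16: +0.1241
  t17: +0.5496
  t18: +0.8413
  t19: +0.5304
  t20: +0.4885
  t21: -1.2601
  t22: +1.2631
  t23: -0.2637
  t24: -0.2909
  t25: +0.2482
  t26: +0.0470
  t27: +0.5896
  t28: +1.0392
  t29: -0.7702
  t30: +1.3637
  t31: +0.0734
  t32: -0.0781
  t33: +0.0629
  t34: +0.1424
  t35: +0.1903
  t36: +0.4595
  t37: -0.2839
  t38: +0.0712
  t39: +0.4419
  t40: +0.7663
  t41: +0.7393
  t42: -0.5341
  t43: -0.0415
  t44: +0.0874
Σ = +14.7483 → |volume| = 14.75

Directed edges: 132 total, each appears once with its reverse present → watertight.


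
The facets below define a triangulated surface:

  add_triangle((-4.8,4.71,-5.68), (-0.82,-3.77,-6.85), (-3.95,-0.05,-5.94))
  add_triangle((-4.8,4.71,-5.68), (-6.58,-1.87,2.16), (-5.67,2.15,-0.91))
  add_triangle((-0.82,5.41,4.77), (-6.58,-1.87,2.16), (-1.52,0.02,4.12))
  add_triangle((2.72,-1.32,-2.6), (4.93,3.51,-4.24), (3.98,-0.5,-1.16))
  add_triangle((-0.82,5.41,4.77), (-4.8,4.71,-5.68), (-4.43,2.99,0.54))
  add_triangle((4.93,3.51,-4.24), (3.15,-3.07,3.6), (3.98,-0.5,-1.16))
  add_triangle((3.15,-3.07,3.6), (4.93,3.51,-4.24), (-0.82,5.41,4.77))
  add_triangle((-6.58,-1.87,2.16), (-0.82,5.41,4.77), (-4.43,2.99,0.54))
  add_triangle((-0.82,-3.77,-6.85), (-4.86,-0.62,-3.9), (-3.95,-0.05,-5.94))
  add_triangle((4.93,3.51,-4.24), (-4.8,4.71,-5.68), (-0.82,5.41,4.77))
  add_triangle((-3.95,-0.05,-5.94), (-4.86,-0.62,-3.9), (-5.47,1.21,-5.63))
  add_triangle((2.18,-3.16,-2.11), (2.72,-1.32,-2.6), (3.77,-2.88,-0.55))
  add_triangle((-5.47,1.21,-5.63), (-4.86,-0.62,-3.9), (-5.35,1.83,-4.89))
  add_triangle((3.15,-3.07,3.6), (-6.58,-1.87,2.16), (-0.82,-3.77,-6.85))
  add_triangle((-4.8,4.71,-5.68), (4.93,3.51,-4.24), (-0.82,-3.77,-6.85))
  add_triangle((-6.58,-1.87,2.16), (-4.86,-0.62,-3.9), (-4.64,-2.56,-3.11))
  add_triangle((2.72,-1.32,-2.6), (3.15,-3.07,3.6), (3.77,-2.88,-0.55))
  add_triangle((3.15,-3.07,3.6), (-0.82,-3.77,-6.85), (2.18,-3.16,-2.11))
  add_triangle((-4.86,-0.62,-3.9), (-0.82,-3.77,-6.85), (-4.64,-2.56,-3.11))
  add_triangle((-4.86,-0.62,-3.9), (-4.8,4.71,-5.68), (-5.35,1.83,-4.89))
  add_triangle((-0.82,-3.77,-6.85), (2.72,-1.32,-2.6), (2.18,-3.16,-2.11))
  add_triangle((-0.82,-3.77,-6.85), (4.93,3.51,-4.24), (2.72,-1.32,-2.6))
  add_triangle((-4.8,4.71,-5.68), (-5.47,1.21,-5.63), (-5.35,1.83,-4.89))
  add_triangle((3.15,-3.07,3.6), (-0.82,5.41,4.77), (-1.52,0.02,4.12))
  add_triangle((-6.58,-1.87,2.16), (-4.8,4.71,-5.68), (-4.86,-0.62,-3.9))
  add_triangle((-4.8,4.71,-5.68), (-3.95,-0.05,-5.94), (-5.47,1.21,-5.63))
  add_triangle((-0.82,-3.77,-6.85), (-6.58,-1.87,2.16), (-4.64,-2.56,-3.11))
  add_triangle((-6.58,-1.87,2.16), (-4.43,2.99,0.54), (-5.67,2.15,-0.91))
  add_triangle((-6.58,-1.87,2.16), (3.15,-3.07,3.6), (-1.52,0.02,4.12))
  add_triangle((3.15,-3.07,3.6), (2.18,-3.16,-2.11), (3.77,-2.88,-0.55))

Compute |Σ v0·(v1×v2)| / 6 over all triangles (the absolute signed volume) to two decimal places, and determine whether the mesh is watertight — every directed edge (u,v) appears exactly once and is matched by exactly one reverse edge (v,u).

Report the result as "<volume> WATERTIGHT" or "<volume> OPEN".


537.96 OPEN

Per-triangle v0·(v1×v2)/6:
  t1: +13.8340
  t2: +11.4693
  t3: +20.1780
  t4: +6.7693
  t5: +27.5347
  t6: +7.4031
  t7: +48.8157
  t8: +26.6303
  t9: +10.5014
  t10: +75.4493
  t11: +3.8249
  t12: +2.9224
  t13: +1.6023
  t14: +48.9327
  t15: +76.1319
  t16: +11.3487
  t17: +1.0145
  t18: +7.8240
  t19: +11.6922
  t20: -1.1477
  t21: +7.2251
  t22: +19.5338
  t23: +2.4864
  t24: +18.5570
  t25: +30.5496
  t26: +6.8572
  t27: +8.2798
  t28: +9.1422
  t29: +18.0431
  t30: +4.5597
Σ = +537.9645 → |volume| = 537.96

Directed edges: 90 total; 6 unmatched, e.g. (-5.67,2.15,-0.91)→(-4.8,4.71,-5.68) → open.


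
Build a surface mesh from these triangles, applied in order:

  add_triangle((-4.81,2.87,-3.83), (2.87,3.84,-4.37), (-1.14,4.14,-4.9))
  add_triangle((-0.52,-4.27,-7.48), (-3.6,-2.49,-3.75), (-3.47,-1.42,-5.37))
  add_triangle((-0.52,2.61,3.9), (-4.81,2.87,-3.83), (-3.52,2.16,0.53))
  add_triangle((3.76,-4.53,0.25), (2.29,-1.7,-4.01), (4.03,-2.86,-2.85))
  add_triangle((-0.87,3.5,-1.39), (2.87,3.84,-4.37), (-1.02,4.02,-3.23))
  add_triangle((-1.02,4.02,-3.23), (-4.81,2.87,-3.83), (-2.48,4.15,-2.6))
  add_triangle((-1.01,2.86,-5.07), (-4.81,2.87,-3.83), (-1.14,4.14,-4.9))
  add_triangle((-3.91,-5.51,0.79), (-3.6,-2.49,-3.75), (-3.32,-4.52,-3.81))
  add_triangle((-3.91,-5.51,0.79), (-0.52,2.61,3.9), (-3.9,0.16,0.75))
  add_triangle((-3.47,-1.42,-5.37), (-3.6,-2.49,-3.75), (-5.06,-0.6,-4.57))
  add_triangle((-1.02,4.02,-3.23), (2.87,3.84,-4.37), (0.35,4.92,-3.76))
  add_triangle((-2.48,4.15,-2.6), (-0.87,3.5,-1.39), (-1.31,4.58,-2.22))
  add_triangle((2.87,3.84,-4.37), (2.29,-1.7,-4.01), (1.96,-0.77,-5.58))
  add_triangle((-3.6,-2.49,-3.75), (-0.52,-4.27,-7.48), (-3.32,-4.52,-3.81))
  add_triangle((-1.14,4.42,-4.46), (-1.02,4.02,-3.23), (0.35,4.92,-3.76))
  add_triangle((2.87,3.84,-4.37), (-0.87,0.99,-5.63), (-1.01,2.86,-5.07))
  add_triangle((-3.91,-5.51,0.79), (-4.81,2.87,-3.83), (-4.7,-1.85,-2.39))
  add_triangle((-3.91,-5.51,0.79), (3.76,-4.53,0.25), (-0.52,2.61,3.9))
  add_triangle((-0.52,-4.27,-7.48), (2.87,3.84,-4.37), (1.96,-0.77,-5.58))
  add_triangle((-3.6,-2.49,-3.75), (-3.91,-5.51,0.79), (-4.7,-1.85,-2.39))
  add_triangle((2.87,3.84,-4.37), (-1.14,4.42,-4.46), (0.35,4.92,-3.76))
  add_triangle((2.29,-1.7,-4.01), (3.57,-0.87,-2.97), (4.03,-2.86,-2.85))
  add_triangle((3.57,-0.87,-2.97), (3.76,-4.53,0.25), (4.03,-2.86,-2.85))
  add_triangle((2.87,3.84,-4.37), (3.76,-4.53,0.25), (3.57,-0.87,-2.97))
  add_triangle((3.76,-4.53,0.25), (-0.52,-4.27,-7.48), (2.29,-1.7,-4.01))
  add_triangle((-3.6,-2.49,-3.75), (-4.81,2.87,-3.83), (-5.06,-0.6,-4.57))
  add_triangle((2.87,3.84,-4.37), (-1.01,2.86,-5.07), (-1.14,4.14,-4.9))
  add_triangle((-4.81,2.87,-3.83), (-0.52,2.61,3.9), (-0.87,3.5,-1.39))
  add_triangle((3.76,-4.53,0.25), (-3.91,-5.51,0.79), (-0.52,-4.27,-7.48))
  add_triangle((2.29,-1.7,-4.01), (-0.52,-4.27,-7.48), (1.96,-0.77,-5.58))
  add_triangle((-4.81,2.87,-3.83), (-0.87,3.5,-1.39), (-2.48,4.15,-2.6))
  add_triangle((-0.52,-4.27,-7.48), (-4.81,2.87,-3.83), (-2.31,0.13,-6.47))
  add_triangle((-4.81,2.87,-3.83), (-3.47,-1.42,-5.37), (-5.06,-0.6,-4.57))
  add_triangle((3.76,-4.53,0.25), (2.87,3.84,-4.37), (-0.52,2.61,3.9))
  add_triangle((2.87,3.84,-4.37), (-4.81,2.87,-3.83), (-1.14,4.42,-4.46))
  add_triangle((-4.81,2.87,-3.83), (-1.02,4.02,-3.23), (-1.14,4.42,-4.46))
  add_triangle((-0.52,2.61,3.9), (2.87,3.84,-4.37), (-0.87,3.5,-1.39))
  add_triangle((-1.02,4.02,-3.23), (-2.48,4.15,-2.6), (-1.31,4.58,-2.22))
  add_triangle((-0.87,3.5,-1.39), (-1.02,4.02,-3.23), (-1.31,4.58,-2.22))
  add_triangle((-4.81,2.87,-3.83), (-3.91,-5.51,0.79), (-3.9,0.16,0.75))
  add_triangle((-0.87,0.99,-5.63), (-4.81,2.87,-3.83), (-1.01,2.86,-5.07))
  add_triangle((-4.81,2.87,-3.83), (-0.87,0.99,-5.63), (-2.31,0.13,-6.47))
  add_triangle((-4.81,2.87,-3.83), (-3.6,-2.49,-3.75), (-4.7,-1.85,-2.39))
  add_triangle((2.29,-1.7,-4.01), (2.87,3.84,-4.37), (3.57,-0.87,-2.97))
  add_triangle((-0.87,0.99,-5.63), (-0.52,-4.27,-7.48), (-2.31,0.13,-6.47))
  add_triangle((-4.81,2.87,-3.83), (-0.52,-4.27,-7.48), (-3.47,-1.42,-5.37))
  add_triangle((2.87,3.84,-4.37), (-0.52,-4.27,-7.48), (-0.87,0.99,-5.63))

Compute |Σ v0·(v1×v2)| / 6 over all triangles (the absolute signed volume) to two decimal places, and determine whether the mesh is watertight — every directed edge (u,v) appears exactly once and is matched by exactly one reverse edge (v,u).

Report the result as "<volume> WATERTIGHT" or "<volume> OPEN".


Per-triangle v0·(v1×v2)/6:
  t1: -0.6886
  t2: +8.1986
  t3: +5.9380
  t4: +3.1353
  t5: +3.6787
  t6: +3.4657
  t7: +4.6070
  t8: +7.0801
  t9: +14.0700
  t10: +3.4664
  t11: -1.8732
  t12: +0.2436
  t13: +5.0659
  t14: +8.4320
  t15: +0.9706
  t16: +7.2014
  t17: +6.0612
  t18: +26.5060
  t19: +8.9851
  t20: +8.3055
  t21: +4.0161
  t22: +2.6934
  t23: +2.6936
  t24: +4.8616
  t25: +17.7127
  t26: -0.5520
  t27: +4.5393
  t28: +11.5947
  t29: +50.9096
  t30: +6.0106
  t31: +0.0016
  t32: +9.9319
  t33: +6.0502
  t34: +23.6629
  t35: +4.1410
  t36: +2.4660
  t37: +11.2270
  t38: +1.3231
  t39: +0.1586
  t40: +17.4597
  t41: +7.3244
  t42: +6.6889
  t43: +8.3249
  t44: +7.0321
  t45: +7.4678
  t46: +10.1994
  t47: +20.4132
Σ = +371.2015 → |volume| = 371.20

Directed edges: 141 total; 7 unmatched, e.g. (-4.81,2.87,-3.83)→(-3.52,2.16,0.53) → open.

371.20 OPEN


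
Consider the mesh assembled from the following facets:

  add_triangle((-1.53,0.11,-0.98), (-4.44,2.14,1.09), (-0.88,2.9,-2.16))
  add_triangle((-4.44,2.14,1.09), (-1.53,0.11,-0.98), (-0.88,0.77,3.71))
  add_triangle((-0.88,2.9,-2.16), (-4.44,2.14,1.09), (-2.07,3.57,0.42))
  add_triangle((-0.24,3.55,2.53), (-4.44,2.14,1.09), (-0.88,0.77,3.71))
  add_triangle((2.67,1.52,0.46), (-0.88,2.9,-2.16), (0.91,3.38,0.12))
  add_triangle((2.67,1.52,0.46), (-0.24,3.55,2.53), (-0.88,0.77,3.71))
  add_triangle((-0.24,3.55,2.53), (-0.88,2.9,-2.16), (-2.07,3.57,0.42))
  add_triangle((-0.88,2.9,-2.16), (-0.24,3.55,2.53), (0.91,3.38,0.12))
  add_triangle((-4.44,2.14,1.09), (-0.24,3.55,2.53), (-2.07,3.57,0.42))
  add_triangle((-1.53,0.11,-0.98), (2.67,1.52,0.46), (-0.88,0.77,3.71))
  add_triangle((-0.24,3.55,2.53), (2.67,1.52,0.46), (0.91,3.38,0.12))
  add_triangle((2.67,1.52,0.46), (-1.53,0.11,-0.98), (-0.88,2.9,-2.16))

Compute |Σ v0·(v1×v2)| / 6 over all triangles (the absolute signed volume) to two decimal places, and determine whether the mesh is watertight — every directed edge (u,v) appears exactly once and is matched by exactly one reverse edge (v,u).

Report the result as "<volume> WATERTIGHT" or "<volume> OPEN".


Per-triangle v0·(v1×v2)/6:
  t1: +3.5868
  t2: +1.2753
  t3: +4.3612
  t4: +8.2471
  t5: +2.5022
  t6: +4.8809
  t7: +3.7135
  t8: +3.7734
  t9: +4.9278
  t10: -2.0910
  t11: +3.3351
  t12: +0.2075
Σ = +38.7199 → |volume| = 38.72

Directed edges: 36 total, each appears once with its reverse present → watertight.

38.72 WATERTIGHT


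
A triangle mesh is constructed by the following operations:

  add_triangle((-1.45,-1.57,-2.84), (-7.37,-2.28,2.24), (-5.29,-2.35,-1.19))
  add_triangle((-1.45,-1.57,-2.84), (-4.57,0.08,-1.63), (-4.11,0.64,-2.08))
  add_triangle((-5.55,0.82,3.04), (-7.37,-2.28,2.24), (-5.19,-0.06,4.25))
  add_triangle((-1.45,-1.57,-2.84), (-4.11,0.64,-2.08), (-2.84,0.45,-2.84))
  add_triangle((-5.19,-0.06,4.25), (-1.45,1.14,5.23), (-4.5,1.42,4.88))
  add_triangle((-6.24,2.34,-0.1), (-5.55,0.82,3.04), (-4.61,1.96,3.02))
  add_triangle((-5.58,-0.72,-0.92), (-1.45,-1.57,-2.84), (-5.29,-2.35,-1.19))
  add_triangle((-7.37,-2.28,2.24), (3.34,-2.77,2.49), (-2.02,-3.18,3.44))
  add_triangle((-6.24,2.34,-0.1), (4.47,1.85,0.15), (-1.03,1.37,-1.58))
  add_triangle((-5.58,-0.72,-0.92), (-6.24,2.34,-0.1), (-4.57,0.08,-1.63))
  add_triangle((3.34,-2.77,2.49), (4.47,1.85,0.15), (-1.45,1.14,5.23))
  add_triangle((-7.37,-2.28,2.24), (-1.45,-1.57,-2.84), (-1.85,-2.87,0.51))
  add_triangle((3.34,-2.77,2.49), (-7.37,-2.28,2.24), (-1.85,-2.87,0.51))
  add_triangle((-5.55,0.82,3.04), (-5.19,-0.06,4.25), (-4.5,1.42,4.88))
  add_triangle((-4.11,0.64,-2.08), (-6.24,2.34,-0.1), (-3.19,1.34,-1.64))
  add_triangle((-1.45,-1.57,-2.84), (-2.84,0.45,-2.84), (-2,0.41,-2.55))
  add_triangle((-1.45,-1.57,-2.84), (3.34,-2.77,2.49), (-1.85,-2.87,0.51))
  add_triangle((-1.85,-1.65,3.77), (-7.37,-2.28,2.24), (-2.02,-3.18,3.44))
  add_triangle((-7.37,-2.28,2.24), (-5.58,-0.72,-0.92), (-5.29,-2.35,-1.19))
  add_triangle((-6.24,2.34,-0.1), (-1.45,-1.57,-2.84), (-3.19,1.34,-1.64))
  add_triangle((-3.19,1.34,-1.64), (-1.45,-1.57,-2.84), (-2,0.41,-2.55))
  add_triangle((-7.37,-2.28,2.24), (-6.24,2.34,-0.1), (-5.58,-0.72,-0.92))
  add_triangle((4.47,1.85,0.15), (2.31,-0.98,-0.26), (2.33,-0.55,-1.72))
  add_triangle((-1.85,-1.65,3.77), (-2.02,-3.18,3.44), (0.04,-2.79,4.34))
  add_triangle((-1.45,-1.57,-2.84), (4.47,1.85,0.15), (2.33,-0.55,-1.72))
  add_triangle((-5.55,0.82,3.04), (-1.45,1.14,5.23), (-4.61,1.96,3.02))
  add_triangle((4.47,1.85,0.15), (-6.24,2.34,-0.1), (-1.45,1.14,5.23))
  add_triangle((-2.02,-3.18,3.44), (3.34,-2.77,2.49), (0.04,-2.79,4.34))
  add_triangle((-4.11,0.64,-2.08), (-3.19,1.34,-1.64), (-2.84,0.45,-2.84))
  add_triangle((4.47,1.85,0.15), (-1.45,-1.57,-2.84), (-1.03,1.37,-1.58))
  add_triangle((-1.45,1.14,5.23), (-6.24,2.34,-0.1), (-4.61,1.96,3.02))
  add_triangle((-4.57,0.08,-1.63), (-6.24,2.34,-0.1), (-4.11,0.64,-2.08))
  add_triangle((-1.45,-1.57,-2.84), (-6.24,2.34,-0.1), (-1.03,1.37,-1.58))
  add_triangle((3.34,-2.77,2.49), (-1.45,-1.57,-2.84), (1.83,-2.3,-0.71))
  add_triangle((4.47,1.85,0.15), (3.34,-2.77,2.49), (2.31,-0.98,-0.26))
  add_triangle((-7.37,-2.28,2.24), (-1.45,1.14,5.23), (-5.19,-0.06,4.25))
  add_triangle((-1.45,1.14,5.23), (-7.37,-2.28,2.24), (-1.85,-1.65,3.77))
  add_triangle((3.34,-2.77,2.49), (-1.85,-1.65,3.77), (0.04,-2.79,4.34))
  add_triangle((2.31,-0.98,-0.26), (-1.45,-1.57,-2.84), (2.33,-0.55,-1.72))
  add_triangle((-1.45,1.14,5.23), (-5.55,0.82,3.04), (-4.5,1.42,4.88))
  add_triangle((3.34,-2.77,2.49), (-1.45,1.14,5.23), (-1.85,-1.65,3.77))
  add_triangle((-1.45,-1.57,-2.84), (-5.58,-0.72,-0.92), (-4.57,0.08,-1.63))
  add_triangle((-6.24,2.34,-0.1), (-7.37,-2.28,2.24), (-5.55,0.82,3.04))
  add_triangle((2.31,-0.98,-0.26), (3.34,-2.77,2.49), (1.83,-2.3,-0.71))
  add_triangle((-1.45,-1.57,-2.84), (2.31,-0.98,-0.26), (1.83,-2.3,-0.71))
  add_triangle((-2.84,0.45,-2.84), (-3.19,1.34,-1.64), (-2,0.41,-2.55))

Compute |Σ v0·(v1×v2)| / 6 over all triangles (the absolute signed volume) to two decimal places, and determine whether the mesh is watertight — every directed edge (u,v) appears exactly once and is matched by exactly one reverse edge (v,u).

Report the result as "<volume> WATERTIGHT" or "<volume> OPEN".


Per-triangle v0·(v1×v2)/6:
  t1: +0.9788
  t2: +1.7512
  t3: +5.7594
  t4: +1.7367
  t5: +3.9517
  t6: +4.8108
  t7: +3.6245
  t8: +2.2015
  t9: +5.8140
  t10: +3.1423
  t11: +19.4121
  t12: +9.1872
  t13: +10.1369
  t14: +2.8300
  t15: +1.7904
  t16: +0.5298
  t17: +7.2283
  t18: +6.3264
  t19: +5.7507
  t20: -3.9139
  t21: -1.2841
  t22: +11.2543
  t23: +2.2128
  t24: +2.4685
  t25: +1.8498
  t26: +4.8236
  t27: +19.2166
  t28: +4.0592
  t29: +0.8101
  t30: +4.8521
  t31: +0.6551
  t32: +1.9631
  t33: +6.3189
  t34: +2.4354
  t35: +4.4739
  t36: +3.8775
  t37: +12.5991
  t38: +0.2620
  t39: +1.7334
  t40: -1.0302
  t41: +11.0075
  t42: +2.7472
  t43: +13.3197
  t44: +1.9437
  t45: +1.3377
  t46: +0.2856
Σ = +207.2410 → |volume| = 207.24

Directed edges: 138 total, each appears once with its reverse present → watertight.

207.24 WATERTIGHT


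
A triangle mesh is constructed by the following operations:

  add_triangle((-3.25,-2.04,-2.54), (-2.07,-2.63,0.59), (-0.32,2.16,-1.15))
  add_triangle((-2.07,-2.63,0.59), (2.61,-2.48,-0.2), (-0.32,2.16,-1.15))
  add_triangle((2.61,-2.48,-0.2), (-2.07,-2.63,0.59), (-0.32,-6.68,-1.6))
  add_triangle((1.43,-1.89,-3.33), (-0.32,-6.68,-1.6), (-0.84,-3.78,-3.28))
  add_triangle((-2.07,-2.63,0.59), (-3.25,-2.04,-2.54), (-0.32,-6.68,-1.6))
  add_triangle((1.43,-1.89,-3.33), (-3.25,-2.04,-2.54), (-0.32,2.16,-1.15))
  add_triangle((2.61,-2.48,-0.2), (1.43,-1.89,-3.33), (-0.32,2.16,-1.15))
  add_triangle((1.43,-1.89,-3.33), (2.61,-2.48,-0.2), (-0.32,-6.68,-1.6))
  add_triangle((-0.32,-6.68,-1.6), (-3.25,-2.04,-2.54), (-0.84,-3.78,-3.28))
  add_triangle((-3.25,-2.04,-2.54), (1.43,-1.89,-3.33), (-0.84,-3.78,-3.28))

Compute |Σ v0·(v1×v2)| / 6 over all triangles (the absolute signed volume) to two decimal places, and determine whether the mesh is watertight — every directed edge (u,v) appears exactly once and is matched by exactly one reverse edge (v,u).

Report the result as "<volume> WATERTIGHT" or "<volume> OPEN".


49.62 WATERTIGHT

Per-triangle v0·(v1×v2)/6:
  t1: +2.1747
  t2: -2.0004
  t3: +4.5590
  t4: +6.1307
  t5: +8.7213
  t6: +7.0464
  t7: +2.8714
  t8: +9.4085
  t9: +6.8289
  t10: +3.8749
Σ = +49.6153 → |volume| = 49.62

Directed edges: 30 total, each appears once with its reverse present → watertight.


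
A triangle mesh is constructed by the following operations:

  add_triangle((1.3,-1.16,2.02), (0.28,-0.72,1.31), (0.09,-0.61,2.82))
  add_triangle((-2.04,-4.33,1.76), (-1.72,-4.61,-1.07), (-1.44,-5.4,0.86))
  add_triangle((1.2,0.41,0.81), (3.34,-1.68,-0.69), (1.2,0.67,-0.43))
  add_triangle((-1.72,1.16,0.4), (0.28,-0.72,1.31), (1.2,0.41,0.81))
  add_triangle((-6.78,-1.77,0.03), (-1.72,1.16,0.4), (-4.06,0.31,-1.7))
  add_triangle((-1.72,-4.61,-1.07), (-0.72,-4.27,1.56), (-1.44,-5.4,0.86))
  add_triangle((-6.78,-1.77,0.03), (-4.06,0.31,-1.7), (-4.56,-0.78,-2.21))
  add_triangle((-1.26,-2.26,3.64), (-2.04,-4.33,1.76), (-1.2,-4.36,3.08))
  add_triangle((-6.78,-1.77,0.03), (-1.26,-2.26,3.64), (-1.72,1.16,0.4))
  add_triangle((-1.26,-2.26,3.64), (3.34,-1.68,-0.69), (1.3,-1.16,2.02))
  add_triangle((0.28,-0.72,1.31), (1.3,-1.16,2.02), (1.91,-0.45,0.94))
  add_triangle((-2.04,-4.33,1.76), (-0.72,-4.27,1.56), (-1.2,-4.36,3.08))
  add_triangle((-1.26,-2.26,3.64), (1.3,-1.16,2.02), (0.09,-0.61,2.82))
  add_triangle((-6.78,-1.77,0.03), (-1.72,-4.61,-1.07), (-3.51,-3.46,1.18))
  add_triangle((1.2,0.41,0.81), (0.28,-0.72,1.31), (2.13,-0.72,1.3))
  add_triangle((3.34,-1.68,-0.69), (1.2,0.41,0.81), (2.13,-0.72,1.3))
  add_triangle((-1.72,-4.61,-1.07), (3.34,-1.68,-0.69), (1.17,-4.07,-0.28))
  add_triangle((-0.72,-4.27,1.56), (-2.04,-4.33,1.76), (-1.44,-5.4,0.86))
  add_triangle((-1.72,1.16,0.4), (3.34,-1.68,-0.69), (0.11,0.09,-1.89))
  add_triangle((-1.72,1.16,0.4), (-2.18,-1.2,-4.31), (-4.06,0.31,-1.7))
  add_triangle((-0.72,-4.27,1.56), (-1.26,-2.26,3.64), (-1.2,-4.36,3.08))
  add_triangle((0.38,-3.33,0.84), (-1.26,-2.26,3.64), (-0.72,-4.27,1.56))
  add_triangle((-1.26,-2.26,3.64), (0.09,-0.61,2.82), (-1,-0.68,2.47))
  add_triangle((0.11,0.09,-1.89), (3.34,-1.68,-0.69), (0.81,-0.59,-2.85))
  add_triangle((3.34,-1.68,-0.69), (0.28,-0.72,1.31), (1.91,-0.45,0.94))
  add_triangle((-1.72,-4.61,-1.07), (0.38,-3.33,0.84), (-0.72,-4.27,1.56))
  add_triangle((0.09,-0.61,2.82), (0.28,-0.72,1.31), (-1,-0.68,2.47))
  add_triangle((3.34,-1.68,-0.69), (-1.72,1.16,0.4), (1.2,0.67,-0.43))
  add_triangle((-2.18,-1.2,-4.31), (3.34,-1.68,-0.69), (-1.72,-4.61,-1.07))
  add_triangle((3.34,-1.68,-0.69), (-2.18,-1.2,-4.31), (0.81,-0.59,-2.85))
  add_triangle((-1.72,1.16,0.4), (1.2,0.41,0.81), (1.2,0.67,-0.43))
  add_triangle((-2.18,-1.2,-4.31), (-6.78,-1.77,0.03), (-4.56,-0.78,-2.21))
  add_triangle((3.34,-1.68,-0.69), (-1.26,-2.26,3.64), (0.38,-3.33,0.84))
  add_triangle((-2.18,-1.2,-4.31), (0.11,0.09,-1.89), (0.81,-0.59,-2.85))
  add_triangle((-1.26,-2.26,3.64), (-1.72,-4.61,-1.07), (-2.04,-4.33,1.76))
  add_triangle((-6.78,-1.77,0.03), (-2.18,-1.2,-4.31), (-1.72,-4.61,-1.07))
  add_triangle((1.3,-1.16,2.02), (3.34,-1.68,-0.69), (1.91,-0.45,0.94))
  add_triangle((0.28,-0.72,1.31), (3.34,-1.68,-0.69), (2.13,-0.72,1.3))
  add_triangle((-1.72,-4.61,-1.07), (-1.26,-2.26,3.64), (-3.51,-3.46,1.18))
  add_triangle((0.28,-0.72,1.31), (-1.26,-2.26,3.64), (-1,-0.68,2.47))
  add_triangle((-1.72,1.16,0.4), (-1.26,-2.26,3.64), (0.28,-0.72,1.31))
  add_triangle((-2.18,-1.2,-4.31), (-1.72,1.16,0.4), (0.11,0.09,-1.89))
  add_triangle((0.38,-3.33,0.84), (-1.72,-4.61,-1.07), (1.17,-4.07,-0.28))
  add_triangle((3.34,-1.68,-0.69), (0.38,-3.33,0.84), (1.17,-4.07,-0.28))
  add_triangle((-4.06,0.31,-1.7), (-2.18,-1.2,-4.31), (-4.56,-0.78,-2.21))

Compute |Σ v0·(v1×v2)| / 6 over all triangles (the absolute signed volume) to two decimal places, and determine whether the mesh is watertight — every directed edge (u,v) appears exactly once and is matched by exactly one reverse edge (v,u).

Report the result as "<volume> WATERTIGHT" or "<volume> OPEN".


104.47 OPEN

Per-triangle v0·(v1×v2)/6:
  t1: -0.1726
  t2: +1.9103
  t3: +0.8528
  t4: +0.6465
  t5: +3.7310
  t6: +0.2912
  t7: +2.6555
  t8: +1.8617
  t9: +7.4643
  t10: +2.7344
  t11: +0.0312
  t12: +1.3274
  t13: +1.3228
  t14: +8.5726
  t15: +0.3471
  t16: +0.7749
  t17: +2.6456
  t18: +1.1045
  t19: +0.3101
  t20: +1.3289
  t21: +0.0008
  t22: +1.6501
  t23: +0.6524
  t24: +0.4068
  t25: -0.8191
  t26: +2.0981
  t27: -0.2377
  t28: -0.0616
  t29: +12.6866
  t30: +2.9457
  t31: +0.5146
  t32: +3.5933
  t33: +4.4258
  t34: +0.8408
  t35: -0.4728
  t36: +19.5423
  t37: +1.0266
  t38: +0.8285
  t39: +6.4654
  t40: -0.3880
  t41: +0.7162
  t42: +1.6539
  t43: +2.5032
  t44: +1.8470
  t45: +2.3154
Σ = +104.4748 → |volume| = 104.47

Directed edges: 135 total; 3 unmatched, e.g. (-6.78,-1.77,0.03)→(-1.26,-2.26,3.64) → open.


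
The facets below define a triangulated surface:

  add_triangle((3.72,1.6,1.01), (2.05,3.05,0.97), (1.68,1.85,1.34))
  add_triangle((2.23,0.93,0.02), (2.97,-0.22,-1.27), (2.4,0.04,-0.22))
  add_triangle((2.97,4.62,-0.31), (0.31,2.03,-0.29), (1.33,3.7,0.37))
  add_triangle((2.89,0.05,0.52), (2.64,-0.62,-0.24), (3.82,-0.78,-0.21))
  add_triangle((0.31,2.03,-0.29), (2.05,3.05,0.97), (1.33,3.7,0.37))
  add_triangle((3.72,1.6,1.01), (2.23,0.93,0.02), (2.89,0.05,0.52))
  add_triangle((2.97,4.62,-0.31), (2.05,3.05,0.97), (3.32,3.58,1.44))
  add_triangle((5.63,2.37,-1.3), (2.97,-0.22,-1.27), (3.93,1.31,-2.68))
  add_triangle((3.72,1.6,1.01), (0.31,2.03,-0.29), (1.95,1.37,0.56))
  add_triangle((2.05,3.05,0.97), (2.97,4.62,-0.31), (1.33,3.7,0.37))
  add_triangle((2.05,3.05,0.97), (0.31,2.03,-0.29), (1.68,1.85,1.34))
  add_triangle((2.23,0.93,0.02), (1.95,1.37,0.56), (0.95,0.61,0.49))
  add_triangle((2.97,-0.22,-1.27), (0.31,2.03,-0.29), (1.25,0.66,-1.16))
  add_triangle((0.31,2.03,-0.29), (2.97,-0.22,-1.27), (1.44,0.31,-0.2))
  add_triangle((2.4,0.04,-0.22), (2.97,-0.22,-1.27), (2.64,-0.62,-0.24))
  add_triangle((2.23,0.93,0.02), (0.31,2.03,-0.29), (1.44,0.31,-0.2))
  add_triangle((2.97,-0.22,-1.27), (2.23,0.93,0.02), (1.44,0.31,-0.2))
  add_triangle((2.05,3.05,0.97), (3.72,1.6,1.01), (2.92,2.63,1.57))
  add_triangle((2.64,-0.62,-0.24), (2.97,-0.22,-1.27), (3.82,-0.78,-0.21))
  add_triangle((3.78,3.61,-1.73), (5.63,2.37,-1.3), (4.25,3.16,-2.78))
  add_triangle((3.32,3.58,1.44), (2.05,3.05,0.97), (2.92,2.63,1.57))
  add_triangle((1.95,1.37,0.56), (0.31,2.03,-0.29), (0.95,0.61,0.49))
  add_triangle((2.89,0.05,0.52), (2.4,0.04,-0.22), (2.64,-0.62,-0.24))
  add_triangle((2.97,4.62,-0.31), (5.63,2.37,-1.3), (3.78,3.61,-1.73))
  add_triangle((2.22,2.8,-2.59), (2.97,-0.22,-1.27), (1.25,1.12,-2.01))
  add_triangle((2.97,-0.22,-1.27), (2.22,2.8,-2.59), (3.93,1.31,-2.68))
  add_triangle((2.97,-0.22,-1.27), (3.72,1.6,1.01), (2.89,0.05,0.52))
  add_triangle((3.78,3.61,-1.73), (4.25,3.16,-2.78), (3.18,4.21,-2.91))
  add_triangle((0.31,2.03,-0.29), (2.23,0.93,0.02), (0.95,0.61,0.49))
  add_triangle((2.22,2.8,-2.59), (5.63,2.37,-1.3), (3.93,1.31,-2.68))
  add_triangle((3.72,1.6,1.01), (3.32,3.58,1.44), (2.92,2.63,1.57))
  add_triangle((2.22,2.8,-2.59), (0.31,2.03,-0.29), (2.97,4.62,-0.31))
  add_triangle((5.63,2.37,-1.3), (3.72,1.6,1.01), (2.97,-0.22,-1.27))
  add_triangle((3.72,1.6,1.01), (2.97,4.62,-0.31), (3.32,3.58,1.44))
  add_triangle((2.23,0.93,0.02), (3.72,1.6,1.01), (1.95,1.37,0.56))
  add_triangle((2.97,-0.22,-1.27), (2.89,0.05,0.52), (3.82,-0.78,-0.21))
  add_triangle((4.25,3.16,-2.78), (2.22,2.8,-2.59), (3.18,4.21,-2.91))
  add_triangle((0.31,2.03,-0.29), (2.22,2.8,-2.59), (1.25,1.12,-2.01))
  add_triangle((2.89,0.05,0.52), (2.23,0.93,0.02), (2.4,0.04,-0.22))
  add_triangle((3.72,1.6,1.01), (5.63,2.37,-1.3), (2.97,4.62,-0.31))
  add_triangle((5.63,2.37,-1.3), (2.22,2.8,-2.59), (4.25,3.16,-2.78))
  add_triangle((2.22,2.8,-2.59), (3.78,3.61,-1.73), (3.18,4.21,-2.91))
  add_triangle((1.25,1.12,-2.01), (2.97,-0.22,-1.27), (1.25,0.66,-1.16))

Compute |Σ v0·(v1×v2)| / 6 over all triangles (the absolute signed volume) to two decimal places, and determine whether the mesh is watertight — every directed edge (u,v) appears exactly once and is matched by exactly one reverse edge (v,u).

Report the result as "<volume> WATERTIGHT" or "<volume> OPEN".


29.59 OPEN

Per-triangle v0·(v1×v2)/6:
  t1: +0.8992
  t2: -0.3321
  t3: +0.5979
  t4: -0.0037
  t5: -0.1178
  t6: -0.4283
  t7: +0.8058
  t8: +2.2566
  t9: +0.1592
  t10: +0.9909
  t11: +0.1953
  t12: +0.0565
  t13: -0.5770
  t14: -0.4550
  t15: -0.2652
  t16: -0.1820
  t17: +0.0246
  t18: -0.6926
  t19: +0.0804
  t20: +2.3045
  t21: +0.1642
  t22: +0.1208
  t23: -0.2085
  t24: +3.4222
  t25: +1.1803
  t26: -0.1663
  t27: +1.2901
  t28: +1.4407
  t29: -0.3634
  t30: +3.7740
  t31: +0.5781
  t32: +1.8901
  t33: +2.5597
  t34: +2.6057
  t35: -0.1923
  t36: +0.6181
  t37: +0.8118
  t38: +0.3224
  t39: -0.2802
  t40: +5.8976
  t41: -0.4761
  t42: -0.5402
  t43: -0.1742
Σ = +29.5920 → |volume| = 29.59

Directed edges: 129 total; 9 unmatched, e.g. (1.68,1.85,1.34)→(3.72,1.6,1.01) → open.


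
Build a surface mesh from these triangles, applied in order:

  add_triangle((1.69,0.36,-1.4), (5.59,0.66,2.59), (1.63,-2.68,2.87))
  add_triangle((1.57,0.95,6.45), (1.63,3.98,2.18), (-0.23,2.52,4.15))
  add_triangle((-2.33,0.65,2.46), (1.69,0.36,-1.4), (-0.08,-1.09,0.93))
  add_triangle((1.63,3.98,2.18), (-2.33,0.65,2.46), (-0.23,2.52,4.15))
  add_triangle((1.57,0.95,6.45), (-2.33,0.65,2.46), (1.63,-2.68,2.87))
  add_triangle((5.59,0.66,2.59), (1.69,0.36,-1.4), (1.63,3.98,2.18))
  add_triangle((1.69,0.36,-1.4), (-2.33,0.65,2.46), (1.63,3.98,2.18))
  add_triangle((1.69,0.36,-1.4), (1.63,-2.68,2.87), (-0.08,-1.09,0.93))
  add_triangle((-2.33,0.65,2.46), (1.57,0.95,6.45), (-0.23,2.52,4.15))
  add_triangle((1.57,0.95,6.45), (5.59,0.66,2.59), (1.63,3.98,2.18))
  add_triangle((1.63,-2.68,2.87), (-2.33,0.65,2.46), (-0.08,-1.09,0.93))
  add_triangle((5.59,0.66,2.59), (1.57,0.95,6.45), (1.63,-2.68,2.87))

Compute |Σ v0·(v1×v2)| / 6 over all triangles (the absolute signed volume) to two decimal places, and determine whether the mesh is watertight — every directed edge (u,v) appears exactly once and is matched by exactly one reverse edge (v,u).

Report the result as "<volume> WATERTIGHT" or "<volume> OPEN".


76.64 WATERTIGHT

Per-triangle v0·(v1×v2)/6:
  t1: +5.5260
  t2: +7.1337
  t3: -0.4390
  t4: +3.0085
  t5: +9.4807
  t6: +7.9163
  t7: +0.5977
  t8: +0.5390
  t9: +5.6261
  t10: +19.1785
  t11: +1.2524
  t12: +16.8211
Σ = +76.6410 → |volume| = 76.64

Directed edges: 36 total, each appears once with its reverse present → watertight.


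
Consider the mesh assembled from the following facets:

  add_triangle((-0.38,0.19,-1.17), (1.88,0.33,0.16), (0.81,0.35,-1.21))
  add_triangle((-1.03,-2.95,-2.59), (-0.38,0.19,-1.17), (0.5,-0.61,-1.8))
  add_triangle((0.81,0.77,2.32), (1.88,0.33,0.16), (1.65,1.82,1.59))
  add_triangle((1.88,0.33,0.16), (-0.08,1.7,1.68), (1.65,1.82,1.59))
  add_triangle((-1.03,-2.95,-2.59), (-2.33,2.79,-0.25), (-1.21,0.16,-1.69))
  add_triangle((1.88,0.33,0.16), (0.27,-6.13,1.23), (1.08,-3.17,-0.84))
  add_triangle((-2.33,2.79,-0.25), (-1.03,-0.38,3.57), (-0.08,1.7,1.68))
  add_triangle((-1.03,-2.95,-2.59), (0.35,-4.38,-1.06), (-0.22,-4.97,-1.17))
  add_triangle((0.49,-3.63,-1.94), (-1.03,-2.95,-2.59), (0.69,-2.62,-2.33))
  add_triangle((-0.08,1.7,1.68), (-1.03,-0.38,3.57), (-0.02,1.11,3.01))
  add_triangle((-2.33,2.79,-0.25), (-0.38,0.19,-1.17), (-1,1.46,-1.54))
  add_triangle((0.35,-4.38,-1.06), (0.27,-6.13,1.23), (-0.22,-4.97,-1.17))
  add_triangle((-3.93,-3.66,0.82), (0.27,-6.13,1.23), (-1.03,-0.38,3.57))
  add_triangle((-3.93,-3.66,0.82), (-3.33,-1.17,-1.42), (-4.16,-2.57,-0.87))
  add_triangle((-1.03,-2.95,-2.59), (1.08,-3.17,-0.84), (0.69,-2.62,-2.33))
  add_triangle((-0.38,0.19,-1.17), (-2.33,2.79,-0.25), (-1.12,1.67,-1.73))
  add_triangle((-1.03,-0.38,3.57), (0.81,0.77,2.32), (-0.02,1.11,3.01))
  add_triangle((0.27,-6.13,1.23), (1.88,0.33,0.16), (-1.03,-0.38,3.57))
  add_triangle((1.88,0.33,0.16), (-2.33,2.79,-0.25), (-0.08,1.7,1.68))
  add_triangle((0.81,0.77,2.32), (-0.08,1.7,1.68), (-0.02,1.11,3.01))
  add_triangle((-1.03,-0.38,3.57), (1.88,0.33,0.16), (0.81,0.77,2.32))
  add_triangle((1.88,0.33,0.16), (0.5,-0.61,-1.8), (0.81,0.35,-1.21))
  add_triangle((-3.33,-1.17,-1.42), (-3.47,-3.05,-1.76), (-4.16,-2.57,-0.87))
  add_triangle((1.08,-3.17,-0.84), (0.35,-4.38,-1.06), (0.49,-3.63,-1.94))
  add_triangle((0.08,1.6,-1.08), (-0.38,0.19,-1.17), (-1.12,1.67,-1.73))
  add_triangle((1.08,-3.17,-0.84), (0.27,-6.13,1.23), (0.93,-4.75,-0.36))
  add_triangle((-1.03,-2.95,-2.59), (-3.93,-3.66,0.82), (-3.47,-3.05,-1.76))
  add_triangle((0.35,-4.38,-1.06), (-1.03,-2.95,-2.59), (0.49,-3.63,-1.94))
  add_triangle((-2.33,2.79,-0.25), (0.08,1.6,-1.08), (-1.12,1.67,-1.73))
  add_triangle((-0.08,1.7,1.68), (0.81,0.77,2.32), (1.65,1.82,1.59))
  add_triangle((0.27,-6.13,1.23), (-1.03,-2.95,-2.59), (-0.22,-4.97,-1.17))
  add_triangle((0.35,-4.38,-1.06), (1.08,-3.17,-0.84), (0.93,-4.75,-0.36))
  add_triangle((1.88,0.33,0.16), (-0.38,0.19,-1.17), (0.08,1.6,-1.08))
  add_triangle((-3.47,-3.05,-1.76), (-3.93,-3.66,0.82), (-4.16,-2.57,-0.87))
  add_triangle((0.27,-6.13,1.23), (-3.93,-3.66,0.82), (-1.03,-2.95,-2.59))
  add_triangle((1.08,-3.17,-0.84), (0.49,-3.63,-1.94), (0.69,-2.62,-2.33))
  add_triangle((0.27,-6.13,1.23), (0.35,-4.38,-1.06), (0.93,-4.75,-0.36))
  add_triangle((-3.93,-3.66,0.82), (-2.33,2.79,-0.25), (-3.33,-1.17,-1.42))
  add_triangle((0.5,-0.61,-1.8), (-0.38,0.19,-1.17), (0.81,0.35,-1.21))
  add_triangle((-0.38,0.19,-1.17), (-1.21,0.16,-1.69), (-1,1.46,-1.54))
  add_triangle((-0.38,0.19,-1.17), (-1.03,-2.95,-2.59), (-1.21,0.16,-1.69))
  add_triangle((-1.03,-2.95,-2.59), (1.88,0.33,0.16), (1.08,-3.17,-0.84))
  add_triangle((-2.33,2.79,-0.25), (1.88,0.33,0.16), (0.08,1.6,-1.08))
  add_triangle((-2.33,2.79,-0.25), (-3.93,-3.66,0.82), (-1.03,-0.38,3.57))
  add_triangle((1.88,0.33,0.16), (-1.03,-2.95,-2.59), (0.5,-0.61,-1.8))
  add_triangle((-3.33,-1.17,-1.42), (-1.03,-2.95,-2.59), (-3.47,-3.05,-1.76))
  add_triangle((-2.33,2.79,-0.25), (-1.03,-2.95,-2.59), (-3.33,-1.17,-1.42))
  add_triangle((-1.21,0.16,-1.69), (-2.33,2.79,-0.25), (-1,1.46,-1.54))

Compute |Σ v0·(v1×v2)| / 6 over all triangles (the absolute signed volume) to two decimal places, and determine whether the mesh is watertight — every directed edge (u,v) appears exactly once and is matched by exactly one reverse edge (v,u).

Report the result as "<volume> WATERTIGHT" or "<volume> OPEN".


Per-triangle v0·(v1×v2)/6:
  t1: +0.0288
  t2: +0.7461
  t3: +0.7943
  t4: -0.0303
  t5: +1.2935
  t6: +3.0744
  t7: +3.3508
  t8: +0.8755
  t9: +1.0096
  t10: +0.6040
  t11: -0.2626
  t12: +1.2172
  t13: +14.5118
  t14: +0.3919
  t15: -1.5651
  t16: +0.3099
  t17: +0.7457
  t18: +7.0044
  t19: +1.7185
  t20: +0.4444
  t21: +0.8600
  t22: +0.3996
  t23: +1.0909
  t24: +0.6300
  t25: +0.2717
  t26: +0.1746
  t27: +3.5727
  t28: +1.2546
  t29: +0.9211
  t30: +0.8167
  t31: +1.1415
  t32: +0.5057
  t33: +0.4779
  t34: +1.9152
  t35: +13.4014
  t36: +0.5406
  t37: +1.2170
  t38: +5.9393
  t39: +0.2441
  t40: +0.1671
  t41: +0.4303
  t42: +1.8255
  t43: +1.0637
  t44: +11.1791
  t45: +1.0517
  t46: +1.7828
  t47: +3.2395
  t48: +0.8762
Σ = +93.2535 → |volume| = 93.25

Directed edges: 144 total, each appears once with its reverse present → watertight.

93.25 WATERTIGHT


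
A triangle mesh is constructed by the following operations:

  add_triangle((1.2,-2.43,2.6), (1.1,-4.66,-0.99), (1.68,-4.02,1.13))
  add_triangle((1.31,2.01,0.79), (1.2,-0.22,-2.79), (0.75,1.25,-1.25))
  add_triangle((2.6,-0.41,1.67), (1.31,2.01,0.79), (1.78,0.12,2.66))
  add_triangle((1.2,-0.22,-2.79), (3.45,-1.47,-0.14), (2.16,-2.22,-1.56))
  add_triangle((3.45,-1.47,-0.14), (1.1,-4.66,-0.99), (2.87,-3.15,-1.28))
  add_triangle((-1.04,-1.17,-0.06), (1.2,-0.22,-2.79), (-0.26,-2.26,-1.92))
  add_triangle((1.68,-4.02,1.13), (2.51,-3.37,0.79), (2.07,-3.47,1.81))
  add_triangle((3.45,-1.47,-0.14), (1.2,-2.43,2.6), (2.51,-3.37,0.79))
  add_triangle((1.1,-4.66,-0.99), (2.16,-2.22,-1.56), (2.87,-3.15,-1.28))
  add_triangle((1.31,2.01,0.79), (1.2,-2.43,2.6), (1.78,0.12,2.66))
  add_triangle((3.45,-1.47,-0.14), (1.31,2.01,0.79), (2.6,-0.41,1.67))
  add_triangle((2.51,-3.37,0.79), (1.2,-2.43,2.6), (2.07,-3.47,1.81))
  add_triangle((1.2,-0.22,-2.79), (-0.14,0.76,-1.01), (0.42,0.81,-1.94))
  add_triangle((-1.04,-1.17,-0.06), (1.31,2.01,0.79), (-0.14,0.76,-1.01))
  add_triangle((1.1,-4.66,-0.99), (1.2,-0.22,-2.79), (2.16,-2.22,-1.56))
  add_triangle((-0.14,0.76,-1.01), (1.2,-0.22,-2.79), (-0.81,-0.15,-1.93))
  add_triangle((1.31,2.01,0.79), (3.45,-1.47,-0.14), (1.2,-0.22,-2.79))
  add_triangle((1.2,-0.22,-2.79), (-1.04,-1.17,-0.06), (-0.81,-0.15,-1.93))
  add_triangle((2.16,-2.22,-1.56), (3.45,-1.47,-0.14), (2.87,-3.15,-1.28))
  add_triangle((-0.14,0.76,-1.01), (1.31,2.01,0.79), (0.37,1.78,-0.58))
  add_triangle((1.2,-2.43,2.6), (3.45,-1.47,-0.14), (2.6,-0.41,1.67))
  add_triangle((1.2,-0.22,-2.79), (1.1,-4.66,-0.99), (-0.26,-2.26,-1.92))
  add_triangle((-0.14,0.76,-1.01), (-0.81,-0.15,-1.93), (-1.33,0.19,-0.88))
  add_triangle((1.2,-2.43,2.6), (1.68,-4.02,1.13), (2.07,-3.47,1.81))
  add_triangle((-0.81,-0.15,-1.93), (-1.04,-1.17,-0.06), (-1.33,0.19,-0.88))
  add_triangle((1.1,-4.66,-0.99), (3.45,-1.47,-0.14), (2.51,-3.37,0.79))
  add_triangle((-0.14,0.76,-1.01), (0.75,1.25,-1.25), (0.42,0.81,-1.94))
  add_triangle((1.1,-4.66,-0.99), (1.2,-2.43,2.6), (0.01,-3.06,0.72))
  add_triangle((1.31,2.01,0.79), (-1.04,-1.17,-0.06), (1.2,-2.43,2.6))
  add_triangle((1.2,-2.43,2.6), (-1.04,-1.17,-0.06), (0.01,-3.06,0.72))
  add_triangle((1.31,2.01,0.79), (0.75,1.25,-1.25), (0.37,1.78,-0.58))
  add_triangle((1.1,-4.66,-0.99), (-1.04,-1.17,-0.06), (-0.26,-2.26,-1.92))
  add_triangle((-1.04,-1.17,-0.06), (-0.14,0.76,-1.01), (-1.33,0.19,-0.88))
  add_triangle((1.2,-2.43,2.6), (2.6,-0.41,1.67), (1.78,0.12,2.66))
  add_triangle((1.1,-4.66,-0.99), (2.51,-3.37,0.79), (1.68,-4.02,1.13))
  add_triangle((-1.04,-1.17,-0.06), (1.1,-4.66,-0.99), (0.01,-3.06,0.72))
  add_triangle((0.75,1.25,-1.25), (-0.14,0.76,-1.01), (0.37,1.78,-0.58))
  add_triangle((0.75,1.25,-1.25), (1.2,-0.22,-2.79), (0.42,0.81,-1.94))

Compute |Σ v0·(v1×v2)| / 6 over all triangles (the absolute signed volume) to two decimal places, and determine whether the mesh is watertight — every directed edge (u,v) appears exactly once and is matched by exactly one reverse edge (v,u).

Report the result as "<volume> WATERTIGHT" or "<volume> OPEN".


Per-triangle v0·(v1×v2)/6:
  t1: +0.8042
  t2: +0.8422
  t3: +1.4657
  t4: +2.2952
  t5: +1.7566
  t6: +0.4567
  t7: +0.6813
  t8: +2.5198
  t9: +1.0214
  t10: -0.4099
  t11: +2.2836
  t12: +0.2453
  t13: +0.0954
  t14: +0.2067
  t15: +2.5151
  t16: +0.6398
  t17: +4.1893
  t18: +0.8898
  t19: +0.7620
  t20: -0.0741
  t21: +3.0216
  t22: +2.9745
  t23: +0.2827
  t24: +0.6929
  t25: +0.4445
  t26: +3.3999
  t27: +0.1369
  t28: +2.3906
  t29: +0.7033
  t30: +0.8759
  t31: +0.4332
  t32: +1.5881
  t33: -0.1651
  t34: +1.7903
  t35: +1.7869
  t36: +1.2962
  t37: +0.1854
  t38: +0.3550
Σ = +45.3788 → |volume| = 45.38

Directed edges: 114 total, each appears once with its reverse present → watertight.

45.38 WATERTIGHT
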